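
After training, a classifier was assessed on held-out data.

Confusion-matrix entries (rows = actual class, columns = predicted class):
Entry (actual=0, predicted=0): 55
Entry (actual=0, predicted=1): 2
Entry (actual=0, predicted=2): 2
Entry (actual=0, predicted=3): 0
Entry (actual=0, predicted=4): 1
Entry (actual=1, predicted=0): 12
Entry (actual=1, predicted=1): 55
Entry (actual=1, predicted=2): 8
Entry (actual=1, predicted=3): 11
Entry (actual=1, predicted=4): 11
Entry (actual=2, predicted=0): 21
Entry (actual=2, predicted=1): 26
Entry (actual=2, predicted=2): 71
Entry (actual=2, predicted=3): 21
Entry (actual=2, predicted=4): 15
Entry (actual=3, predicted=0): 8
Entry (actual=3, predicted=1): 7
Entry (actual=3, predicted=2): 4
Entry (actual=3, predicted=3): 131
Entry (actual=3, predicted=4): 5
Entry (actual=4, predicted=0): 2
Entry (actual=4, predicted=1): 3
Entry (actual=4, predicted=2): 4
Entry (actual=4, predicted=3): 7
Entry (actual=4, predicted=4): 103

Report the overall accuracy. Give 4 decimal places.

0.7094

Accuracy = trace / total = (55+55+71+131+103=415) / 585 = 415/585 = 0.7094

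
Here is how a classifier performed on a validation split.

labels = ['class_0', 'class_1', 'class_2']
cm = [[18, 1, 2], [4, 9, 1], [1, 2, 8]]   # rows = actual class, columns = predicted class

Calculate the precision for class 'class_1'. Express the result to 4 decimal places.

One-vs-rest for 'class_1': TP = diagonal; FP = other classes predicted 'class_1'; FN = 'class_1' predicted as other.
precision = TP/(TP+FP).
class_1: TP=9, FP=1+2=3 → 9/12 = 0.75000

0.7500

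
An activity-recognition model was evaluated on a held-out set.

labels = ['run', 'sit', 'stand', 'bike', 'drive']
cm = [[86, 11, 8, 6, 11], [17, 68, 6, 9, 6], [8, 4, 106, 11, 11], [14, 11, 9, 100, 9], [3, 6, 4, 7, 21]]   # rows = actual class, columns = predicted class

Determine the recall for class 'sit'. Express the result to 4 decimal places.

0.6415

Take TP from the diagonal, FP from the rest of the 'sit' prediction marginal, FN from the rest of the 'sit' actual marginal.
recall = TP/(TP+FN).
sit: TP=68, FN=17+6+9+6=38 → 68/106 = 0.64151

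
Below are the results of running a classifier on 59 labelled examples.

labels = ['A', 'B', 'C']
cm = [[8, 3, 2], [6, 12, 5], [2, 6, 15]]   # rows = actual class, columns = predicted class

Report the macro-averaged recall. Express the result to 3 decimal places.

0.596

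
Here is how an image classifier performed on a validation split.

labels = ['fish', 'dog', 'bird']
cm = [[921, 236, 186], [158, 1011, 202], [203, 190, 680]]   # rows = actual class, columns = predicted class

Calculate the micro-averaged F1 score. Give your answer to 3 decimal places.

0.690

Micro-averaging pools counts across classes: ΣTP=2612, ΣFP=1175, ΣFN=1175.
Micro-F1 score = 2·TP/(2·TP+FP+FN) on pooled counts = 0.690 (equals overall accuracy in single-label multiclass).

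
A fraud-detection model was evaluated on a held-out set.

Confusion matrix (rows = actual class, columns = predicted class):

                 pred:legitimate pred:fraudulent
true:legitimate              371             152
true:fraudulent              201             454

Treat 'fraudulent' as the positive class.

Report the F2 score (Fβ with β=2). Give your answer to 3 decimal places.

Fβ = (1+β²)·TP / ((1+β²)·TP + β²·FN + FP), with β²=4
= 5·454 / (5·454 + 4·201 + 152) = 0.704

0.704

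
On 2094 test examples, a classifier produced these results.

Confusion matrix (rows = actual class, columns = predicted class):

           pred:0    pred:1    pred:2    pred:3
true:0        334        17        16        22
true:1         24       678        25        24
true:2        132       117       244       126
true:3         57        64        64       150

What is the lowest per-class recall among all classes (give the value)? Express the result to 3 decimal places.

Per-class recall (TP/(TP+FN)):
  0: TP=334, FN=17+16+22=55 → 334/389 = 0.8586
  1: TP=678, FN=24+25+24=73 → 678/751 = 0.9028
  2: TP=244, FN=132+117+126=375 → 244/619 = 0.3942
  3: TP=150, FN=57+64+64=185 → 150/335 = 0.4478
Lowest is class '2' with recall = 0.394.

0.394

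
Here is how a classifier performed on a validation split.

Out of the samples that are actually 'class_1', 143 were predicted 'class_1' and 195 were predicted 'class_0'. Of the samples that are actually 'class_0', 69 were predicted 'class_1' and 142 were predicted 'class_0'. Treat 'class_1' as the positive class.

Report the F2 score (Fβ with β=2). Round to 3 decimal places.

0.457

Fβ = (1+β²)·TP / ((1+β²)·TP + β²·FN + FP), with β²=4
= 5·143 / (5·143 + 4·195 + 69) = 0.457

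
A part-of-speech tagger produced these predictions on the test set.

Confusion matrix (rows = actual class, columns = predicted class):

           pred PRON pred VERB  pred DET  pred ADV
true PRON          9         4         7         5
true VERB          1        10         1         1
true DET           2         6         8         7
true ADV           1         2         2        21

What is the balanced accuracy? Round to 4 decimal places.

0.5712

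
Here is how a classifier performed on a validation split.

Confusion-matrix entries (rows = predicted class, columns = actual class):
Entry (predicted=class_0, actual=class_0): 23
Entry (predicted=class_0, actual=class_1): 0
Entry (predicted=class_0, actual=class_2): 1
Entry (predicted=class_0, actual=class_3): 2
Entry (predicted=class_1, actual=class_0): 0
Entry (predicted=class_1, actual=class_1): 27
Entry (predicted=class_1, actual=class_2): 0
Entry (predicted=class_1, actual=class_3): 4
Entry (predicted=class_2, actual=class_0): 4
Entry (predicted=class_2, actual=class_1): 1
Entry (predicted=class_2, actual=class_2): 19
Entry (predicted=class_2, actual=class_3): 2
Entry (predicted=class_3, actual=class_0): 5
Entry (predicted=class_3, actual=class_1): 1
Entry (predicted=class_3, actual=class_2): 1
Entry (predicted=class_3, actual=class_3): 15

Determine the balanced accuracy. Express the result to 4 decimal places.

0.8017

Balanced accuracy = mean of per-class recall.
  class_0: recall = 23/32 = 0.71875
  class_1: recall = 27/29 = 0.93103
  class_2: recall = 19/21 = 0.90476
  class_3: recall = 15/23 = 0.65217
Mean = (0.71875 + 0.93103 + 0.90476 + 0.65217) / 4 = 0.8017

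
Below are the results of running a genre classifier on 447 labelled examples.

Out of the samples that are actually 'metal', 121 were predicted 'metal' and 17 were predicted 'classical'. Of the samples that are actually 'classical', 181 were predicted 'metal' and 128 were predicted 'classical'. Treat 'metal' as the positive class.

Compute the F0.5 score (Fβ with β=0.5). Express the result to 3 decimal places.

0.449

Fβ = (1+β²)·TP / ((1+β²)·TP + β²·FN + FP), with β²=1/4
= 1.25·121 / (1.25·121 + 0.25·17 + 181) = 0.449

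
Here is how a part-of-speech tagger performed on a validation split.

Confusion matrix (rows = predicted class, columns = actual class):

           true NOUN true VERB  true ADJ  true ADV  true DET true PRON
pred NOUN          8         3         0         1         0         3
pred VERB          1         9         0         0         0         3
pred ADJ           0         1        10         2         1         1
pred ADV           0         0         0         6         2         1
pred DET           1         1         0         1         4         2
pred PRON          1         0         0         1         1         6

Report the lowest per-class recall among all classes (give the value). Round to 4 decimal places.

0.3750

Per-class recall (TP/(TP+FN)):
  NOUN: TP=8, FN=1+0+0+1+1=3 → 8/11 = 0.72727
  VERB: TP=9, FN=3+1+0+1+0=5 → 9/14 = 0.64286
  ADJ: TP=10, FN=0+0+0+0+0=0 → 10/10 = 1.00000
  ADV: TP=6, FN=1+0+2+1+1=5 → 6/11 = 0.54545
  DET: TP=4, FN=0+0+1+2+1=4 → 4/8 = 0.50000
  PRON: TP=6, FN=3+3+1+1+2=10 → 6/16 = 0.37500
Lowest is class 'PRON' with recall = 0.3750.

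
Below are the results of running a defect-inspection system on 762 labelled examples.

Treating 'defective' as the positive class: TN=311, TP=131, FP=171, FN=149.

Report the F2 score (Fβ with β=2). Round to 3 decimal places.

0.461

Fβ = (1+β²)·TP / ((1+β²)·TP + β²·FN + FP), with β²=4
= 5·131 / (5·131 + 4·149 + 171) = 0.461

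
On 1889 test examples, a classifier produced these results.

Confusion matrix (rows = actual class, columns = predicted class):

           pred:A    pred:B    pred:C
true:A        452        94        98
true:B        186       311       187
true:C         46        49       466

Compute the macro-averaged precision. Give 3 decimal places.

0.655

Per-class precision (TP/(TP+FP)):
  A: TP=452, FP=186+46=232 → 452/684 = 0.6608
  B: TP=311, FP=94+49=143 → 311/454 = 0.6850
  C: TP=466, FP=98+187=285 → 466/751 = 0.6205
Macro-precision = mean = (0.6608 + 0.6850 + 0.6205) / 3 = 0.655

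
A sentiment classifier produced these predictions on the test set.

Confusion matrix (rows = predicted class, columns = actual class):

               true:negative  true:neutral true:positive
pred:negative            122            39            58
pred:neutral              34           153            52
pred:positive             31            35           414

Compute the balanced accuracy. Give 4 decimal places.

0.7055

Balanced accuracy = mean of per-class recall.
  negative: recall = 122/187 = 0.65241
  neutral: recall = 153/227 = 0.67401
  positive: recall = 414/524 = 0.79008
Mean = (0.65241 + 0.67401 + 0.79008) / 3 = 0.7055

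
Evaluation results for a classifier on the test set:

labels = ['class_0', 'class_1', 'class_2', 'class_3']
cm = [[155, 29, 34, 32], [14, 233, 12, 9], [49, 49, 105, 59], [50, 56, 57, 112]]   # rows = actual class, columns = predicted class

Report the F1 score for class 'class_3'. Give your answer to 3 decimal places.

F1 score = 2·TP/(2·TP+FP+FN).
class_3: TP=112, FP=32+9+59=100, FN=50+56+57=163 → 224/487 = 0.4600

0.460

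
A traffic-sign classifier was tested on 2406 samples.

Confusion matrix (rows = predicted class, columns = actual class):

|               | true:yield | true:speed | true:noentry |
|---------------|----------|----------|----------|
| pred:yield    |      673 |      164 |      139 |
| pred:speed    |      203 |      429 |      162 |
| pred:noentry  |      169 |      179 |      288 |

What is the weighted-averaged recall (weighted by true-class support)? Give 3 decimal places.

Per-class recall (TP/(TP+FN)):
  yield: TP=673, FN=203+169=372 → 673/1045 = 0.6440
  speed: TP=429, FN=164+179=343 → 429/772 = 0.5557
  noentry: TP=288, FN=139+162=301 → 288/589 = 0.4890
Weighted-recall = Σ (supportᵢ/N)·recallᵢ with N=2406: (1045/2406)·0.6440 + (772/2406)·0.5557 + (589/2406)·0.4890 = 0.578

0.578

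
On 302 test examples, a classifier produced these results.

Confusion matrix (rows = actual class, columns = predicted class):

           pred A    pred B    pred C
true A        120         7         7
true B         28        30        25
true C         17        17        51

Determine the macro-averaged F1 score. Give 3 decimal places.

Per-class F1 score (2·TP/(2·TP+FP+FN)):
  A: TP=120, FP=28+17=45, FN=7+7=14 → 240/299 = 0.8027
  B: TP=30, FP=7+17=24, FN=28+25=53 → 60/137 = 0.4380
  C: TP=51, FP=7+25=32, FN=17+17=34 → 102/168 = 0.6071
Macro-F1 score = mean = (0.8027 + 0.4380 + 0.6071) / 3 = 0.616

0.616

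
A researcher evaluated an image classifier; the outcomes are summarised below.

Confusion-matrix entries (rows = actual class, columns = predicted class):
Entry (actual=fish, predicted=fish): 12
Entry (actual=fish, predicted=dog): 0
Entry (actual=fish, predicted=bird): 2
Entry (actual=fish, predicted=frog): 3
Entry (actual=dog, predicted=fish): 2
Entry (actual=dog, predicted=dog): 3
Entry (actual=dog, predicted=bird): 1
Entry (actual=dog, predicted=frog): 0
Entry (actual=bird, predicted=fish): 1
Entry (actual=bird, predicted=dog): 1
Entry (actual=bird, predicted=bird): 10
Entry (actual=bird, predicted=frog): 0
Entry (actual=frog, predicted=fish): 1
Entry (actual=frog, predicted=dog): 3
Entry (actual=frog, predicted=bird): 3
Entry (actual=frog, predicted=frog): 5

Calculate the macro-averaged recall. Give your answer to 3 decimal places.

Per-class recall (TP/(TP+FN)):
  fish: TP=12, FN=0+2+3=5 → 12/17 = 0.7059
  dog: TP=3, FN=2+1+0=3 → 3/6 = 0.5000
  bird: TP=10, FN=1+1+0=2 → 10/12 = 0.8333
  frog: TP=5, FN=1+3+3=7 → 5/12 = 0.4167
Macro-recall = mean = (0.7059 + 0.5000 + 0.8333 + 0.4167) / 4 = 0.614

0.614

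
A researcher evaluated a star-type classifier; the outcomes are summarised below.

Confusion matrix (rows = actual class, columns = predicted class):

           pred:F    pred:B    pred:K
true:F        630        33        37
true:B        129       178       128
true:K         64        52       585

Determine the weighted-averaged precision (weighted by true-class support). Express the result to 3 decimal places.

0.750

Per-class precision (TP/(TP+FP)):
  F: TP=630, FP=129+64=193 → 630/823 = 0.7655
  B: TP=178, FP=33+52=85 → 178/263 = 0.6768
  K: TP=585, FP=37+128=165 → 585/750 = 0.7800
Weighted-precision = Σ (supportᵢ/N)·precisionᵢ with N=1836: (700/1836)·0.7655 + (435/1836)·0.6768 + (701/1836)·0.7800 = 0.750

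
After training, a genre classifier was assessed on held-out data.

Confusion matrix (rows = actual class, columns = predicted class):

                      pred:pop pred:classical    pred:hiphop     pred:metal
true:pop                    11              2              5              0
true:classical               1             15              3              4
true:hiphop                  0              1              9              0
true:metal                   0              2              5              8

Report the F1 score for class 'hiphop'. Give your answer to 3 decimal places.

0.563

One-vs-rest for 'hiphop': TP = diagonal; FP = other classes predicted 'hiphop'; FN = 'hiphop' predicted as other.
F1 score = 2·TP/(2·TP+FP+FN).
hiphop: TP=9, FP=5+3+5=13, FN=0+1+0=1 → 18/32 = 0.5625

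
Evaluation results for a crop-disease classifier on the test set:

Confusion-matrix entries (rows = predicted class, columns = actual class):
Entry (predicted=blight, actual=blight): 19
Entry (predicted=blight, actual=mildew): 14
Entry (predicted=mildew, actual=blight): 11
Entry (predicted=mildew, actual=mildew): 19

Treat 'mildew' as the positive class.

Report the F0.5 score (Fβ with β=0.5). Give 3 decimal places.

Fβ = (1+β²)·TP / ((1+β²)·TP + β²·FN + FP), with β²=1/4
= 1.25·19 / (1.25·19 + 0.25·14 + 11) = 0.621

0.621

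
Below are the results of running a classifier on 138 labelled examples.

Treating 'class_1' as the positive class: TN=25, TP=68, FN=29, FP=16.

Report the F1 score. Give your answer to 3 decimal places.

Precision = TP/(TP+FP) = 68/84 = 0.8095
Recall = TP/(TP+FN) = 68/97 = 0.7010
F1 = 2·TP/(2·TP+FP+FN) = 136/181 = 0.751

0.751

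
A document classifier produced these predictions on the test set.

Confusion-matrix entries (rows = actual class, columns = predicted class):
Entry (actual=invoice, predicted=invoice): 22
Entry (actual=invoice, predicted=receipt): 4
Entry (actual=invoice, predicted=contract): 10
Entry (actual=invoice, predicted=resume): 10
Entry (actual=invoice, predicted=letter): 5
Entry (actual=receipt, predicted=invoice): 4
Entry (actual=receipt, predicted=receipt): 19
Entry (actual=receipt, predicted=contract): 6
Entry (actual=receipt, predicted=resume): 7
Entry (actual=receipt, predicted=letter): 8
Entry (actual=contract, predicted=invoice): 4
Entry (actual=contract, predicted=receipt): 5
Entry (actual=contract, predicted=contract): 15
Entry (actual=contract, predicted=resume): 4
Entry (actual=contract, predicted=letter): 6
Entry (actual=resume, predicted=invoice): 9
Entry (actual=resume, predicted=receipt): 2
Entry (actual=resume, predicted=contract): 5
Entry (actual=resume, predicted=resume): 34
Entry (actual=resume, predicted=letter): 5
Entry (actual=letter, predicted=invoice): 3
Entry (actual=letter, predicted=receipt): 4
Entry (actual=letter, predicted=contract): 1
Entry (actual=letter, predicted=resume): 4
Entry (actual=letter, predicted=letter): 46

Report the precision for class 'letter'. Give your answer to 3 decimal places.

Take TP from the diagonal, FP from the rest of the 'letter' prediction marginal, FN from the rest of the 'letter' actual marginal.
precision = TP/(TP+FP).
letter: TP=46, FP=5+8+6+5=24 → 46/70 = 0.6571

0.657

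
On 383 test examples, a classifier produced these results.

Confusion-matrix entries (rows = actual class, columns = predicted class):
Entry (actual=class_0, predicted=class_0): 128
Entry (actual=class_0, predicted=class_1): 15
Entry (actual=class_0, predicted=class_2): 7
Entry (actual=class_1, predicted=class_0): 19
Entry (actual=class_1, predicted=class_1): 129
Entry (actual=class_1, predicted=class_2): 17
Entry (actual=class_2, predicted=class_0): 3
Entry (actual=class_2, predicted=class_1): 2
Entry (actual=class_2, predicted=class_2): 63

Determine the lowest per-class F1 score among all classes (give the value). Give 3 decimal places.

0.813

Per-class F1 score (2·TP/(2·TP+FP+FN)):
  class_0: TP=128, FP=19+3=22, FN=15+7=22 → 256/300 = 0.8533
  class_1: TP=129, FP=15+2=17, FN=19+17=36 → 258/311 = 0.8296
  class_2: TP=63, FP=7+17=24, FN=3+2=5 → 126/155 = 0.8129
Lowest is class 'class_2' with F1 score = 0.813.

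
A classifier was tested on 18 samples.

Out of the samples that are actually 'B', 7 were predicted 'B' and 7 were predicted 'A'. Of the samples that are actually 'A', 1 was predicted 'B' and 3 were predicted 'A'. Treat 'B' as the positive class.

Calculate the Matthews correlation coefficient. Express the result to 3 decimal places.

0.209

MCC = (TP·TN − FP·FN) / √((TP+FP)(TP+FN)(TN+FP)(TN+FN))
Numerator = 7·3 − 1·7 = 14
Denominator = √(8·14·4·10) = √4480 = 66.9328
MCC = 14 / 66.9328 = 0.209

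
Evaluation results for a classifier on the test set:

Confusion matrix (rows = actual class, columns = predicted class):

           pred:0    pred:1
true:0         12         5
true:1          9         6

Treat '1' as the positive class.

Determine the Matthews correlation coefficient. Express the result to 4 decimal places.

0.1112

MCC = (TP·TN − FP·FN) / √((TP+FP)(TP+FN)(TN+FP)(TN+FN))
Numerator = 6·12 − 5·9 = 27
Denominator = √(11·15·17·21) = √58905 = 242.7035
MCC = 27 / 242.7035 = 0.1112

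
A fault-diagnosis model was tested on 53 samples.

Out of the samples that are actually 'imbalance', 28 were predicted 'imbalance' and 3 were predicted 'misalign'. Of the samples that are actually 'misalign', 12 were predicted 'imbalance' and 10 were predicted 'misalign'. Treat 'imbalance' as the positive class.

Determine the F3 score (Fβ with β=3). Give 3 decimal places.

0.878

Fβ = (1+β²)·TP / ((1+β²)·TP + β²·FN + FP), with β²=9
= 10·28 / (10·28 + 9·3 + 12) = 0.878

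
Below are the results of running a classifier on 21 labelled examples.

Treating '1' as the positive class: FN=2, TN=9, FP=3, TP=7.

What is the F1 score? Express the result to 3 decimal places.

0.737

Precision = TP/(TP+FP) = 7/10 = 0.7000
Recall = TP/(TP+FN) = 7/9 = 0.7778
F1 = 2·TP/(2·TP+FP+FN) = 14/19 = 0.737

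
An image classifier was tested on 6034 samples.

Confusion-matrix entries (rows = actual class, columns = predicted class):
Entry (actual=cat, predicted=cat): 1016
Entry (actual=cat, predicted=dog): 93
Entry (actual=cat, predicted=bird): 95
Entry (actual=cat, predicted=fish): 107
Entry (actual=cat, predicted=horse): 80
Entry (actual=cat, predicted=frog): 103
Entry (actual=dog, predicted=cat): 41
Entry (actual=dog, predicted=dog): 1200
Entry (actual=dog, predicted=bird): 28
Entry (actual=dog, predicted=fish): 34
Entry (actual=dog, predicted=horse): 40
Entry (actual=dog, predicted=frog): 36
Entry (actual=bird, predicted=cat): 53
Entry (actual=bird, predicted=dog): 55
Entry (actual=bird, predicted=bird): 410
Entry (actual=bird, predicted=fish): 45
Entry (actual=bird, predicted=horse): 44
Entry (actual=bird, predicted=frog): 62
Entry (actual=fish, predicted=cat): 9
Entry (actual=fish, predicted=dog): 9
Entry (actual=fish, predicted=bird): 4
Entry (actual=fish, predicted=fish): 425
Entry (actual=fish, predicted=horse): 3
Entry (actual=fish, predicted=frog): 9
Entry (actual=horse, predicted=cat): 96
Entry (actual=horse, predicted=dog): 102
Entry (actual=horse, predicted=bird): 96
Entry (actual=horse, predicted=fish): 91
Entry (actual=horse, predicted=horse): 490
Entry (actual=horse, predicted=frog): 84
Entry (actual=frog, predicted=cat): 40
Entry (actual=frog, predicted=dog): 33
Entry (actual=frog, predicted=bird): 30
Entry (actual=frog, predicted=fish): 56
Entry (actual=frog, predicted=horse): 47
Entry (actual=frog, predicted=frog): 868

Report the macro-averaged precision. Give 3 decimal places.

0.706

Per-class precision (TP/(TP+FP)):
  cat: TP=1016, FP=41+53+9+96+40=239 → 1016/1255 = 0.8096
  dog: TP=1200, FP=93+55+9+102+33=292 → 1200/1492 = 0.8043
  bird: TP=410, FP=95+28+4+96+30=253 → 410/663 = 0.6184
  fish: TP=425, FP=107+34+45+91+56=333 → 425/758 = 0.5607
  horse: TP=490, FP=80+40+44+3+47=214 → 490/704 = 0.6960
  frog: TP=868, FP=103+36+62+9+84=294 → 868/1162 = 0.7470
Macro-precision = mean = (0.8096 + 0.8043 + 0.6184 + 0.5607 + 0.6960 + 0.7470) / 6 = 0.706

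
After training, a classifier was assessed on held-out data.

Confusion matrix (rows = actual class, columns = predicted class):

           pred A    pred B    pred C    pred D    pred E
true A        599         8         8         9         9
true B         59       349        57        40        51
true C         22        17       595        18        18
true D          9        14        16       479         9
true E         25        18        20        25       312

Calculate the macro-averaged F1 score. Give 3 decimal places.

0.828

Per-class F1 score (2·TP/(2·TP+FP+FN)):
  A: TP=599, FP=59+22+9+25=115, FN=8+8+9+9=34 → 1198/1347 = 0.8894
  B: TP=349, FP=8+17+14+18=57, FN=59+57+40+51=207 → 698/962 = 0.7256
  C: TP=595, FP=8+57+16+20=101, FN=22+17+18+18=75 → 1190/1366 = 0.8712
  D: TP=479, FP=9+40+18+25=92, FN=9+14+16+9=48 → 958/1098 = 0.8725
  E: TP=312, FP=9+51+18+9=87, FN=25+18+20+25=88 → 624/799 = 0.7810
Macro-F1 score = mean = (0.8894 + 0.7256 + 0.8712 + 0.8725 + 0.7810) / 5 = 0.828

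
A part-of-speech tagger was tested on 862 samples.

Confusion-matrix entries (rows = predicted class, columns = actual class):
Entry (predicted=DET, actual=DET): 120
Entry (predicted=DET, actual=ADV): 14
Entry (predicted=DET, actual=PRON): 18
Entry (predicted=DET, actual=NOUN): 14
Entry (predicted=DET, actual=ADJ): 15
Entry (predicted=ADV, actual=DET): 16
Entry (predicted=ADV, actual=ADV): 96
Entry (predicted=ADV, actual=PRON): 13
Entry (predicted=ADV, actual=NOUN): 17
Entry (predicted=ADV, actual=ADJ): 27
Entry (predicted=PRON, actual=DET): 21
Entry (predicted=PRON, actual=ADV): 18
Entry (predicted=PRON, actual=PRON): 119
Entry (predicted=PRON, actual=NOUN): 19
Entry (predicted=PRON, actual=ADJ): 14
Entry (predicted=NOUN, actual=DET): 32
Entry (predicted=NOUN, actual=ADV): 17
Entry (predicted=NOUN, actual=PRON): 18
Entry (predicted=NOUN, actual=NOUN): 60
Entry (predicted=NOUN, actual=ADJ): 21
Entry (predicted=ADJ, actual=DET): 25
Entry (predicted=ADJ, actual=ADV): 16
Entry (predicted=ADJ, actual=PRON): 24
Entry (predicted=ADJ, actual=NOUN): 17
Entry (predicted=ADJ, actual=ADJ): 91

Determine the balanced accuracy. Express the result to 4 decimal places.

0.5582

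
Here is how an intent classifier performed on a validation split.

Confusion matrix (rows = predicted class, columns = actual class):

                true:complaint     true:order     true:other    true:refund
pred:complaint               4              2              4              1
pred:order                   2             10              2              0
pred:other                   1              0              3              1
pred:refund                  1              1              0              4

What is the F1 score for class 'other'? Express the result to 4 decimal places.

One-vs-rest for 'other': TP = diagonal; FP = other classes predicted 'other'; FN = 'other' predicted as other.
F1 score = 2·TP/(2·TP+FP+FN).
other: TP=3, FP=1+0+1=2, FN=4+2+0=6 → 6/14 = 0.42857

0.4286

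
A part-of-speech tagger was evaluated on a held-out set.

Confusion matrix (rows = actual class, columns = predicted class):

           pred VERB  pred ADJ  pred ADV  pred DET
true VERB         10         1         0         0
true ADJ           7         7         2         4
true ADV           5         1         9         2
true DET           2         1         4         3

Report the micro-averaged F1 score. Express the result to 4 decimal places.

0.5000

Micro-averaging pools counts across classes: ΣTP=29, ΣFP=29, ΣFN=29.
Micro-F1 score = 2·TP/(2·TP+FP+FN) on pooled counts = 0.5000 (equals overall accuracy in single-label multiclass).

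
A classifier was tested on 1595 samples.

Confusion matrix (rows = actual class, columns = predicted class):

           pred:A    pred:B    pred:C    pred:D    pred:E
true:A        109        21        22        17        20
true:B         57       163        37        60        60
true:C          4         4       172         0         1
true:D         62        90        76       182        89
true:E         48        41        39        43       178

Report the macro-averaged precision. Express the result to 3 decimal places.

0.502

Per-class precision (TP/(TP+FP)):
  A: TP=109, FP=57+4+62+48=171 → 109/280 = 0.3893
  B: TP=163, FP=21+4+90+41=156 → 163/319 = 0.5110
  C: TP=172, FP=22+37+76+39=174 → 172/346 = 0.4971
  D: TP=182, FP=17+60+0+43=120 → 182/302 = 0.6026
  E: TP=178, FP=20+60+1+89=170 → 178/348 = 0.5115
Macro-precision = mean = (0.3893 + 0.5110 + 0.4971 + 0.6026 + 0.5115) / 5 = 0.502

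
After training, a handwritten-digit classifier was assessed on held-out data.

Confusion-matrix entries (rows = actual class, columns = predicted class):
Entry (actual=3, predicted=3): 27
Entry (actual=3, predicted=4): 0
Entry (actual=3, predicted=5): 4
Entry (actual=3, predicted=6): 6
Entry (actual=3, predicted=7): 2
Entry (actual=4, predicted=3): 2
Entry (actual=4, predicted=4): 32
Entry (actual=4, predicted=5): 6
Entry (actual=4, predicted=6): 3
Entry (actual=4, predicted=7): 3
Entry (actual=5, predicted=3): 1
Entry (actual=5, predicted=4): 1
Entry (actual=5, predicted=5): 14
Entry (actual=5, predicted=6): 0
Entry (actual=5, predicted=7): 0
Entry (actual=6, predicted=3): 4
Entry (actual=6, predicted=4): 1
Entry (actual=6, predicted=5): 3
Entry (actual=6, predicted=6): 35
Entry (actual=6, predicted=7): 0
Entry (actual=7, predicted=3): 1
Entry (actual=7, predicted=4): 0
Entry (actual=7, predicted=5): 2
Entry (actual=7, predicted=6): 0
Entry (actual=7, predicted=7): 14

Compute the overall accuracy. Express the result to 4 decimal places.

Accuracy = trace / total = (27+32+14+35+14=122) / 161 = 122/161 = 0.7578

0.7578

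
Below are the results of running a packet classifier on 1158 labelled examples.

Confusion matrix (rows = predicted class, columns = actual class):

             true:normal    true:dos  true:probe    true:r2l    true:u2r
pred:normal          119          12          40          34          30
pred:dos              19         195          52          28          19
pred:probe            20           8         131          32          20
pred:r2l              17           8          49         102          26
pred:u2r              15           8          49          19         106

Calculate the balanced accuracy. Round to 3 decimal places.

0.576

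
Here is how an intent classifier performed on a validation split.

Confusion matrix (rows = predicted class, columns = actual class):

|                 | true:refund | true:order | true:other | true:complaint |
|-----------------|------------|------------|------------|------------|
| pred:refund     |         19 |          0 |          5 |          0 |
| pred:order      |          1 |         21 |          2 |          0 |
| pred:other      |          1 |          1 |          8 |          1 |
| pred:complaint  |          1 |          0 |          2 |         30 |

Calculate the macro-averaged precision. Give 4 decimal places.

0.8258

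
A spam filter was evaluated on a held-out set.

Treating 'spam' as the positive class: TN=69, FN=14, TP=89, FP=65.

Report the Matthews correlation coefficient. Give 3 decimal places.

0.394

MCC = (TP·TN − FP·FN) / √((TP+FP)(TP+FN)(TN+FP)(TN+FN))
Numerator = 89·69 − 65·14 = 5231
Denominator = √(154·103·134·83) = √176417164 = 13282.2123
MCC = 5231 / 13282.2123 = 0.394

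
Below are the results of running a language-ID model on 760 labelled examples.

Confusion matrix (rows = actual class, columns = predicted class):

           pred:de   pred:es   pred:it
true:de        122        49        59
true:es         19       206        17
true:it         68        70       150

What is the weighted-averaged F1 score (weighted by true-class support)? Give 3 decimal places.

0.621

Per-class F1 score (2·TP/(2·TP+FP+FN)):
  de: TP=122, FP=19+68=87, FN=49+59=108 → 244/439 = 0.5558
  es: TP=206, FP=49+70=119, FN=19+17=36 → 412/567 = 0.7266
  it: TP=150, FP=59+17=76, FN=68+70=138 → 300/514 = 0.5837
Weighted-F1 score = Σ (supportᵢ/N)·F1 scoreᵢ with N=760: (230/760)·0.5558 + (242/760)·0.7266 + (288/760)·0.5837 = 0.621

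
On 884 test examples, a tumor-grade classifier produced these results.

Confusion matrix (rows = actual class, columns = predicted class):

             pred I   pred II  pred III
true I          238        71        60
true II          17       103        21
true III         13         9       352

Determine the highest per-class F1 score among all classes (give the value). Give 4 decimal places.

0.8724

Per-class F1 score (2·TP/(2·TP+FP+FN)):
  I: TP=238, FP=17+13=30, FN=71+60=131 → 476/637 = 0.74725
  II: TP=103, FP=71+9=80, FN=17+21=38 → 206/324 = 0.63580
  III: TP=352, FP=60+21=81, FN=13+9=22 → 704/807 = 0.87237
Highest is class 'III' with F1 score = 0.8724.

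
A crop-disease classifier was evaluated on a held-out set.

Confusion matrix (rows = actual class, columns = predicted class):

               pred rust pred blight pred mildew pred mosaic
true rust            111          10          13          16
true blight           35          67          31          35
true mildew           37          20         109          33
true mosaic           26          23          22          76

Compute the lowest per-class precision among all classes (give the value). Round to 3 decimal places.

Per-class precision (TP/(TP+FP)):
  rust: TP=111, FP=35+37+26=98 → 111/209 = 0.5311
  blight: TP=67, FP=10+20+23=53 → 67/120 = 0.5583
  mildew: TP=109, FP=13+31+22=66 → 109/175 = 0.6229
  mosaic: TP=76, FP=16+35+33=84 → 76/160 = 0.4750
Lowest is class 'mosaic' with precision = 0.475.

0.475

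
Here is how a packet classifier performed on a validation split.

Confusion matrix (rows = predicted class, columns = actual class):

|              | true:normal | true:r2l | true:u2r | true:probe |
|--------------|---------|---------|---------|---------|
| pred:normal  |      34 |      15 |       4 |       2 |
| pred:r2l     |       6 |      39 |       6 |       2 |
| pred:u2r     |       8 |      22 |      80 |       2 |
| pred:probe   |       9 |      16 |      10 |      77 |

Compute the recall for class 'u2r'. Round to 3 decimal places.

Treat 'u2r' as positive and all other classes as negative.
recall = TP/(TP+FN).
u2r: TP=80, FN=4+6+10=20 → 80/100 = 0.8000

0.800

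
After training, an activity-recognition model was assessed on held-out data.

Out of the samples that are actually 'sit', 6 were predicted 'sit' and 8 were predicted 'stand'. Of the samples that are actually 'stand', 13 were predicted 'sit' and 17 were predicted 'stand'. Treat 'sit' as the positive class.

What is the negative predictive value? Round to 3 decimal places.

0.680

NPV = TN/(TN+FN) = 17/(17+8) = 0.680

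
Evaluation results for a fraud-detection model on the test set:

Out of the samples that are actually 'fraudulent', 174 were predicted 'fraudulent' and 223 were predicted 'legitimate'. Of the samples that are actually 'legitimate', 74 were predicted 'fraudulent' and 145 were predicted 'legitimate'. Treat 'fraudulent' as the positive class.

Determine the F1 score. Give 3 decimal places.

Precision = TP/(TP+FP) = 174/248 = 0.7016
Recall = TP/(TP+FN) = 174/397 = 0.4383
F1 = 2·TP/(2·TP+FP+FN) = 348/645 = 0.540

0.540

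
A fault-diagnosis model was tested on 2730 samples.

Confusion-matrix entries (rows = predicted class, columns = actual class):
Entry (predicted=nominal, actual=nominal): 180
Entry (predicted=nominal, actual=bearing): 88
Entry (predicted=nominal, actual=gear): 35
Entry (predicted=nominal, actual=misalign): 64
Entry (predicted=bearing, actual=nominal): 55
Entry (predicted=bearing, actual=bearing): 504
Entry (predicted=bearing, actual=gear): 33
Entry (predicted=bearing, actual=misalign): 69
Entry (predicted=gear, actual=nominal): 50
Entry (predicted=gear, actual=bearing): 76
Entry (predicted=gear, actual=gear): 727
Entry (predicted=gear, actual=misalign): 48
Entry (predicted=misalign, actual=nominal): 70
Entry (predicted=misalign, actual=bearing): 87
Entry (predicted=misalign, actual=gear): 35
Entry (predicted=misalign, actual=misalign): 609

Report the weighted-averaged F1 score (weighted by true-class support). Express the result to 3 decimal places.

0.739

Per-class F1 score (2·TP/(2·TP+FP+FN)):
  nominal: TP=180, FP=88+35+64=187, FN=55+50+70=175 → 360/722 = 0.4986
  bearing: TP=504, FP=55+33+69=157, FN=88+76+87=251 → 1008/1416 = 0.7119
  gear: TP=727, FP=50+76+48=174, FN=35+33+35=103 → 1454/1731 = 0.8400
  misalign: TP=609, FP=70+87+35=192, FN=64+69+48=181 → 1218/1591 = 0.7656
Weighted-F1 score = Σ (supportᵢ/N)·F1 scoreᵢ with N=2730: (355/2730)·0.4986 + (755/2730)·0.7119 + (830/2730)·0.8400 + (790/2730)·0.7656 = 0.739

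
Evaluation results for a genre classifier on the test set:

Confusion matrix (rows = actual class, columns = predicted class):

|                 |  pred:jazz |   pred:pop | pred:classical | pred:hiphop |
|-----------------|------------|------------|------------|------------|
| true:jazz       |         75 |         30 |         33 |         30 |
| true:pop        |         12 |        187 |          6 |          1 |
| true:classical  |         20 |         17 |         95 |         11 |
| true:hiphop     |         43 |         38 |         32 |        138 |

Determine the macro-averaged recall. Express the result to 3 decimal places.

Per-class recall (TP/(TP+FN)):
  jazz: TP=75, FN=30+33+30=93 → 75/168 = 0.4464
  pop: TP=187, FN=12+6+1=19 → 187/206 = 0.9078
  classical: TP=95, FN=20+17+11=48 → 95/143 = 0.6643
  hiphop: TP=138, FN=43+38+32=113 → 138/251 = 0.5498
Macro-recall = mean = (0.4464 + 0.9078 + 0.6643 + 0.5498) / 4 = 0.642

0.642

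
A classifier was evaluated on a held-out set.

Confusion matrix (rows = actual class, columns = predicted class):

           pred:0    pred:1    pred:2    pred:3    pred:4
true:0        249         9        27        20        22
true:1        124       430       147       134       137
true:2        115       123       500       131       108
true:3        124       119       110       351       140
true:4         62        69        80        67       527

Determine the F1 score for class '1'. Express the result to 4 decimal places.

0.4994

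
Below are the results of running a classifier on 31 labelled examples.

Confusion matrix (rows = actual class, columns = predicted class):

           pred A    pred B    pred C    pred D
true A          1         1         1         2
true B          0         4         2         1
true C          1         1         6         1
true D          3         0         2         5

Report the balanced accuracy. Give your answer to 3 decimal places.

0.485

Balanced accuracy = mean of per-class recall.
  A: recall = 1/5 = 0.2000
  B: recall = 4/7 = 0.5714
  C: recall = 6/9 = 0.6667
  D: recall = 5/10 = 0.5000
Mean = (0.2000 + 0.5714 + 0.6667 + 0.5000) / 4 = 0.485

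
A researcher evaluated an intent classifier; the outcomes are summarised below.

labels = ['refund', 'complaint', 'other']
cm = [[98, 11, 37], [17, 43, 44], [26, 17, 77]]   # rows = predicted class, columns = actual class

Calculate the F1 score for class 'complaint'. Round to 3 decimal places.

0.491

Take TP from the diagonal, FP from the rest of the 'complaint' prediction marginal, FN from the rest of the 'complaint' actual marginal.
F1 score = 2·TP/(2·TP+FP+FN).
complaint: TP=43, FP=17+44=61, FN=11+17=28 → 86/175 = 0.4914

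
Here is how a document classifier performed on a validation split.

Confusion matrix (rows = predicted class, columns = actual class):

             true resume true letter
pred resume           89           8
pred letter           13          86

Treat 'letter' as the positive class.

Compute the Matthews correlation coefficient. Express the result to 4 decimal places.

MCC = (TP·TN − FP·FN) / √((TP+FP)(TP+FN)(TN+FP)(TN+FN))
Numerator = 86·89 − 13·8 = 7550
Denominator = √(99·94·102·97) = √92073564 = 9595.4971
MCC = 7550 / 9595.4971 = 0.7868

0.7868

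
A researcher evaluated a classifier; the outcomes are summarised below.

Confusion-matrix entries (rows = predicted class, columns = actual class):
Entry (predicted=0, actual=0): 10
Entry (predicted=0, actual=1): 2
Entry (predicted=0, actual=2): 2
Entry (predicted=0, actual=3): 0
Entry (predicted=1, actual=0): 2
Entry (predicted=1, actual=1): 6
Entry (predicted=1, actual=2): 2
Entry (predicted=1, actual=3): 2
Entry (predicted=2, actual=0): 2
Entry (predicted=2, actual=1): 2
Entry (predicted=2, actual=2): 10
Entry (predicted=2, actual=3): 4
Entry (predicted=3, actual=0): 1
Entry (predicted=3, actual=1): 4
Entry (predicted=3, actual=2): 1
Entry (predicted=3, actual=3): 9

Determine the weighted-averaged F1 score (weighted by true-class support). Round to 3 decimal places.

Per-class F1 score (2·TP/(2·TP+FP+FN)):
  0: TP=10, FP=2+2+0=4, FN=2+2+1=5 → 20/29 = 0.6897
  1: TP=6, FP=2+2+2=6, FN=2+2+4=8 → 12/26 = 0.4615
  2: TP=10, FP=2+2+4=8, FN=2+2+1=5 → 20/33 = 0.6061
  3: TP=9, FP=1+4+1=6, FN=0+2+4=6 → 18/30 = 0.6000
Weighted-F1 score = Σ (supportᵢ/N)·F1 scoreᵢ with N=59: (15/59)·0.6897 + (14/59)·0.4615 + (15/59)·0.6061 + (15/59)·0.6000 = 0.591

0.591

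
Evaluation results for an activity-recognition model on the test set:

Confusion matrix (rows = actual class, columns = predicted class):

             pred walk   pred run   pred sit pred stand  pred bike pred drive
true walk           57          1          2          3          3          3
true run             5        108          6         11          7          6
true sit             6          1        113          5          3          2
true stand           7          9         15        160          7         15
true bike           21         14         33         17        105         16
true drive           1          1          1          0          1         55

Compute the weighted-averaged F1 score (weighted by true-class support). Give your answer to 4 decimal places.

0.7261

Per-class F1 score (2·TP/(2·TP+FP+FN)):
  walk: TP=57, FP=5+6+7+21+1=40, FN=1+2+3+3+3=12 → 114/166 = 0.68675
  run: TP=108, FP=1+1+9+14+1=26, FN=5+6+11+7+6=35 → 216/277 = 0.77978
  sit: TP=113, FP=2+6+15+33+1=57, FN=6+1+5+3+2=17 → 226/300 = 0.75333
  stand: TP=160, FP=3+11+5+17+0=36, FN=7+9+15+7+15=53 → 320/409 = 0.78240
  bike: TP=105, FP=3+7+3+7+1=21, FN=21+14+33+17+16=101 → 210/332 = 0.63253
  drive: TP=55, FP=3+6+2+15+16=42, FN=1+1+1+0+1=4 → 110/156 = 0.70513
Weighted-F1 score = Σ (supportᵢ/N)·F1 scoreᵢ with N=820: (69/820)·0.68675 + (143/820)·0.77978 + (130/820)·0.75333 + (213/820)·0.78240 + (206/820)·0.63253 + (59/820)·0.70513 = 0.7261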